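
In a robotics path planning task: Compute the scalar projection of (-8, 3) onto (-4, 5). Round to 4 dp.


u.v = 47, |v| = sqrt(41) = 6.4031
Scalar projection = u.v / |v| = 47 / sqrt(41) = 7.3402

7.3402


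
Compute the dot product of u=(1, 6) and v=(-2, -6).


u . v = u_x*v_x + u_y*v_y = 1*(-2) + 6*(-6)
= (-2) + (-36) = -38

-38


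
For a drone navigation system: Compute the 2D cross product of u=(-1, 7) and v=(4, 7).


u x v = u_x*v_y - u_y*v_x = (-1)*7 - 7*4
= (-7) - 28 = -35

-35


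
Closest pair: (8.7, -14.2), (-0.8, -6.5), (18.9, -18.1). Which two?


d(P0,P1) = 12.2287, d(P0,P2) = 10.9202, d(P1,P2) = 22.8615
Closest: P0 and P2

Closest pair: (8.7, -14.2) and (18.9, -18.1), distance = 10.9202


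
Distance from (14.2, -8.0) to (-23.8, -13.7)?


dx=-38, dy=-5.7
d^2 = (-38)^2 + (-5.7)^2 = 1476.49
d = sqrt(1476.49) = 38.4251

38.4251


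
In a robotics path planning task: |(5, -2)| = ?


|u| = sqrt(5^2 + (-2)^2) = sqrt(29) = 5.3852

5.3852


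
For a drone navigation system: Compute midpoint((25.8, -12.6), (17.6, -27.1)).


M = ((25.8+17.6)/2, ((-12.6)+(-27.1))/2)
= (21.7, -19.85)

(21.7, -19.85)


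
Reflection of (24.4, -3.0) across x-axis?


Reflection over x-axis: (x,y) -> (x,-y)
(24.4, -3) -> (24.4, 3)

(24.4, 3)


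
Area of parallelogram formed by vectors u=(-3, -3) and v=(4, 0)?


|u x v| = |(-3)*0 - (-3)*4|
= |0 - (-12)| = 12

12


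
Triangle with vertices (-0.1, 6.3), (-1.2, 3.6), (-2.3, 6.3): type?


Side lengths squared: AB^2=8.5, BC^2=8.5, CA^2=4.84
Sorted: [4.84, 8.5, 8.5]
By sides: Isosceles, By angles: Acute

Isosceles, Acute


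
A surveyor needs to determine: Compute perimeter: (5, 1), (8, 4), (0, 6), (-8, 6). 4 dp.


Sides: (5, 1)->(8, 4): sqrt(18) = 4.242641, (8, 4)->(0, 6): sqrt(68) = 8.246211, (0, 6)->(-8, 6): sqrt(64) = 8, (-8, 6)->(5, 1): sqrt(194) = 13.928388
Sum = 34.41724
Perimeter = 34.4172

34.4172


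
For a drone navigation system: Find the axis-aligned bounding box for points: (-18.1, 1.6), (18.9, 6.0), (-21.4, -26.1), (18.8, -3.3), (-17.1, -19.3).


x range: [-21.4, 18.9]
y range: [-26.1, 6]
Bounding box: (-21.4,-26.1) to (18.9,6)

(-21.4,-26.1) to (18.9,6)


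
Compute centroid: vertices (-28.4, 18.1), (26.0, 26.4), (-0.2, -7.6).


Centroid = ((x_A+x_B+x_C)/3, (y_A+y_B+y_C)/3)
= (((-28.4)+26+(-0.2))/3, (18.1+26.4+(-7.6))/3)
= (-0.8667, 12.3)

(-0.8667, 12.3)


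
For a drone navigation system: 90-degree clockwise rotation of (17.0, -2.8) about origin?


90° CW: (x,y) -> (y, -x)
(17,-2.8) -> (-2.8, -17)

(-2.8, -17)


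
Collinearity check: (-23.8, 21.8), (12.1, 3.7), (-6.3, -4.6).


Cross product: (12.1-(-23.8))*((-4.6)-21.8) - (3.7-21.8)*((-6.3)-(-23.8))
= -631.01

No, not collinear


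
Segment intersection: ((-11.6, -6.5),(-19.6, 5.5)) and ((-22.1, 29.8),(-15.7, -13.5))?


Cross products: d1=222.33, d2=-47.27, d3=-164.4, d4=105.2
d1*d2 < 0 and d3*d4 < 0? yes

Yes, they intersect


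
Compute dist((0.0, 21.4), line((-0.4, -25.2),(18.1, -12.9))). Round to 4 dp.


|cross product| = 857.18
|line direction| = sqrt(493.54) = 22.2158
Distance = 857.18/sqrt(493.54) = 38.5843

38.5843


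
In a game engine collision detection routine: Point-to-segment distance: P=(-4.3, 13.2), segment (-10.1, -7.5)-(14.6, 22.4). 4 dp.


Project P onto AB: t = 0.5067 (clamped to [0,1])
Closest point on segment: (2.4165, 7.6516)
Distance: 8.7119

8.7119


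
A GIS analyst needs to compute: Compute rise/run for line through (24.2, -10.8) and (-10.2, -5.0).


slope = (y2-y1)/(x2-x1) = ((-5)-(-10.8))/((-10.2)-24.2) = 5.8/(-34.4) = -0.1686

-0.1686


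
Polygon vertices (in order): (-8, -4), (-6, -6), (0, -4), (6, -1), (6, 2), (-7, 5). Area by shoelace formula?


Shoelace sum: ((-8)*(-6) - (-6)*(-4)) + ((-6)*(-4) - 0*(-6)) + (0*(-1) - 6*(-4)) + (6*2 - 6*(-1)) + (6*5 - (-7)*2) + ((-7)*(-4) - (-8)*5)
= 202
Area = |202|/2 = 101

101


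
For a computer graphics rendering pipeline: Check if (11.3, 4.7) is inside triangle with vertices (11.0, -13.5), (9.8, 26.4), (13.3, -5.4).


Cross products: AB x AP = -33.81, BC x BP = -28.25, CA x CP = -39.43
All same sign? yes

Yes, inside


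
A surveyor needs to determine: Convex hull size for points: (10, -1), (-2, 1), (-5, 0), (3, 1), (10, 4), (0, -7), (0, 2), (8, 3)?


Convex hull vertices (CCW): (-5, 0), (0, -7), (10, -1), (10, 4), (0, 2)
Count = 5

5


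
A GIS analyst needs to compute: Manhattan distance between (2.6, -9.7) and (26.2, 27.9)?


|2.6-26.2| + |(-9.7)-27.9| = 23.6 + 37.6 = 61.2

61.2


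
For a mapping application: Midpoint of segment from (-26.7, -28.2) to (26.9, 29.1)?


M = (((-26.7)+26.9)/2, ((-28.2)+29.1)/2)
= (0.1, 0.45)

(0.1, 0.45)


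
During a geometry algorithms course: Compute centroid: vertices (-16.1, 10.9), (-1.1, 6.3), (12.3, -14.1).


Centroid = ((x_A+x_B+x_C)/3, (y_A+y_B+y_C)/3)
= (((-16.1)+(-1.1)+12.3)/3, (10.9+6.3+(-14.1))/3)
= (-1.6333, 1.0333)

(-1.6333, 1.0333)


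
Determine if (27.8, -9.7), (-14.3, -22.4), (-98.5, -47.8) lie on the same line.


Cross product: ((-14.3)-27.8)*((-47.8)-(-9.7)) - ((-22.4)-(-9.7))*((-98.5)-27.8)
= 0

Yes, collinear


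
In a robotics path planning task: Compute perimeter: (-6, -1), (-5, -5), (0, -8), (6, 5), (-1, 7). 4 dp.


Sides: (-6, -1)->(-5, -5): sqrt(17) = 4.123106, (-5, -5)->(0, -8): sqrt(34) = 5.830952, (0, -8)->(6, 5): sqrt(205) = 14.317821, (6, 5)->(-1, 7): sqrt(53) = 7.28011, (-1, 7)->(-6, -1): sqrt(89) = 9.433981
Sum = 40.98597
Perimeter = 40.986

40.986


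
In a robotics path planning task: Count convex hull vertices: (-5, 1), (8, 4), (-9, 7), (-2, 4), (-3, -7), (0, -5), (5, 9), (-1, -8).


Convex hull vertices (CCW): (-9, 7), (-3, -7), (-1, -8), (8, 4), (5, 9)
Count = 5

5


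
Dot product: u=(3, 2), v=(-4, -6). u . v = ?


u . v = u_x*v_x + u_y*v_y = 3*(-4) + 2*(-6)
= (-12) + (-12) = -24

-24


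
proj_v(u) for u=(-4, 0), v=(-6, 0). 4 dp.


u.v = 24, |v| = sqrt(36) = 6
Scalar projection = u.v / |v| = 24 / sqrt(36) = 4

4


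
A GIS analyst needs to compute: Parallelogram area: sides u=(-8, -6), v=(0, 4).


|u x v| = |(-8)*4 - (-6)*0|
= |(-32) - 0| = 32

32


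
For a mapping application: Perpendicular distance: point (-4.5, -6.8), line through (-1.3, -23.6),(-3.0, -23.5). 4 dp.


|cross product| = 28.24
|line direction| = sqrt(2.9) = 1.7029
Distance = 28.24/sqrt(2.9) = 16.5831

16.5831


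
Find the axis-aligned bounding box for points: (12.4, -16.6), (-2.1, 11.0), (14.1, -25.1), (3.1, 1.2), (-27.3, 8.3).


x range: [-27.3, 14.1]
y range: [-25.1, 11]
Bounding box: (-27.3,-25.1) to (14.1,11)

(-27.3,-25.1) to (14.1,11)


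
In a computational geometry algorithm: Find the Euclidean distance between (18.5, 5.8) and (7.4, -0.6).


dx=-11.1, dy=-6.4
d^2 = (-11.1)^2 + (-6.4)^2 = 164.17
d = sqrt(164.17) = 12.8129

12.8129


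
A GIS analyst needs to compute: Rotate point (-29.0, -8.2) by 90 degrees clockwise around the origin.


90° CW: (x,y) -> (y, -x)
(-29,-8.2) -> (-8.2, 29)

(-8.2, 29)


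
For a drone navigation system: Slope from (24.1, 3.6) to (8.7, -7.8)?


slope = (y2-y1)/(x2-x1) = ((-7.8)-3.6)/(8.7-24.1) = (-11.4)/(-15.4) = 0.7403

0.7403


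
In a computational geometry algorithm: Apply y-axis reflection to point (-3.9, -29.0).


Reflection over y-axis: (x,y) -> (-x,y)
(-3.9, -29) -> (3.9, -29)

(3.9, -29)


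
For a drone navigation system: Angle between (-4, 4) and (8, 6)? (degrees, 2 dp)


u.v = -8, |u| = sqrt(32) = 5.6569, |v| = sqrt(100) = 10
cos(theta) = u.v/(|u||v|) = -8/sqrt(3200) = -0.141421
theta = acos(-0.141421) = 98.13 degrees

98.13 degrees


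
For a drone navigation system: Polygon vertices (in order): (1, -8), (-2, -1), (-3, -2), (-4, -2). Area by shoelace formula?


Shoelace sum: (1*(-1) - (-2)*(-8)) + ((-2)*(-2) - (-3)*(-1)) + ((-3)*(-2) - (-4)*(-2)) + ((-4)*(-8) - 1*(-2))
= 16
Area = |16|/2 = 8

8


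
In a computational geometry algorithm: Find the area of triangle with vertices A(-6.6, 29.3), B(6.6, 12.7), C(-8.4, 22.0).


Area = |x_A(y_B-y_C) + x_B(y_C-y_A) + x_C(y_A-y_B)|/2
= |61.38 + (-48.18) + (-139.44)|/2
= 126.24/2 = 63.12

63.12


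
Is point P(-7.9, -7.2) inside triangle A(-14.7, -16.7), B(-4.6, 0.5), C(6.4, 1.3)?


Cross products: AB x AP = -21.01, BC x BP = -82.06, CA x CP = -78.05
All same sign? yes

Yes, inside


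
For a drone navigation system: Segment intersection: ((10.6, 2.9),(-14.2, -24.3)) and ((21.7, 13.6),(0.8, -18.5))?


Cross products: d1=-132.68, d2=-360.28, d3=36.56, d4=264.16
d1*d2 < 0 and d3*d4 < 0? no

No, they don't intersect


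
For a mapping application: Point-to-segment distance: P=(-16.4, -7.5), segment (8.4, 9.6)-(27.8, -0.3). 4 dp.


Project P onto AB: t = 0 (clamped to [0,1])
Closest point on segment: (8.4, 9.6)
Distance: 30.1239

30.1239


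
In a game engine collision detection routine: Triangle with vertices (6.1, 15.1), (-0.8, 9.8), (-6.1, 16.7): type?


Side lengths squared: AB^2=75.7, BC^2=75.7, CA^2=151.4
Sorted: [75.7, 75.7, 151.4]
By sides: Isosceles, By angles: Right

Isosceles, Right


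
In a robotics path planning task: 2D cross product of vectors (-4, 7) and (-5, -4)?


u x v = u_x*v_y - u_y*v_x = (-4)*(-4) - 7*(-5)
= 16 - (-35) = 51

51


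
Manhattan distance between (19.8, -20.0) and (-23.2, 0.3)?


|19.8-(-23.2)| + |(-20)-0.3| = 43 + 20.3 = 63.3

63.3


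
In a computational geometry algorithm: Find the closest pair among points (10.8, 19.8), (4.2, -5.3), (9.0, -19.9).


d(P0,P1) = 25.9532, d(P0,P2) = 39.7408, d(P1,P2) = 15.3688
Closest: P1 and P2

Closest pair: (4.2, -5.3) and (9.0, -19.9), distance = 15.3688


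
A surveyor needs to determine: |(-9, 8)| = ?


|u| = sqrt((-9)^2 + 8^2) = sqrt(145) = 12.0416

12.0416


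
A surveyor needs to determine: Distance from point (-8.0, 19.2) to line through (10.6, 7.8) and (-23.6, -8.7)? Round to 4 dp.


|cross product| = 696.78
|line direction| = sqrt(1441.89) = 37.9722
Distance = 696.78/sqrt(1441.89) = 18.3497

18.3497


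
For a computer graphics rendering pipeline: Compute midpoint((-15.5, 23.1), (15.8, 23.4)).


M = (((-15.5)+15.8)/2, (23.1+23.4)/2)
= (0.15, 23.25)

(0.15, 23.25)


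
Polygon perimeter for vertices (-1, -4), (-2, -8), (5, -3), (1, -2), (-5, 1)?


Sides: (-1, -4)->(-2, -8): sqrt(17) = 4.123106, (-2, -8)->(5, -3): sqrt(74) = 8.602325, (5, -3)->(1, -2): sqrt(17) = 4.123106, (1, -2)->(-5, 1): sqrt(45) = 6.708204, (-5, 1)->(-1, -4): sqrt(41) = 6.403124
Sum = 29.959865
Perimeter = 29.9599

29.9599


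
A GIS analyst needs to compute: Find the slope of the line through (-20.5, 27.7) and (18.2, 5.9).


slope = (y2-y1)/(x2-x1) = (5.9-27.7)/(18.2-(-20.5)) = (-21.8)/38.7 = -0.5633

-0.5633


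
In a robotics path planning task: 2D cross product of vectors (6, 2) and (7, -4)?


u x v = u_x*v_y - u_y*v_x = 6*(-4) - 2*7
= (-24) - 14 = -38

-38


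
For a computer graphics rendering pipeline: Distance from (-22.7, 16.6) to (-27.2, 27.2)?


dx=-4.5, dy=10.6
d^2 = (-4.5)^2 + 10.6^2 = 132.61
d = sqrt(132.61) = 11.5156

11.5156


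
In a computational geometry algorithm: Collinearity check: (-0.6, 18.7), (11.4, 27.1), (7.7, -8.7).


Cross product: (11.4-(-0.6))*((-8.7)-18.7) - (27.1-18.7)*(7.7-(-0.6))
= -398.52

No, not collinear


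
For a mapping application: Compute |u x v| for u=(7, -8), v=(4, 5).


|u x v| = |7*5 - (-8)*4|
= |35 - (-32)| = 67

67


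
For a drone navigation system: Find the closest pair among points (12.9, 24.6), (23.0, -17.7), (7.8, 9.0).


d(P0,P1) = 43.4891, d(P0,P2) = 16.4125, d(P1,P2) = 30.7234
Closest: P0 and P2

Closest pair: (12.9, 24.6) and (7.8, 9.0), distance = 16.4125


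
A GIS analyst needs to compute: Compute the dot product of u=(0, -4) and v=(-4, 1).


u . v = u_x*v_x + u_y*v_y = 0*(-4) + (-4)*1
= 0 + (-4) = -4

-4


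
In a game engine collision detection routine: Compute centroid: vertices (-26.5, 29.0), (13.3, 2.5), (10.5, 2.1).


Centroid = ((x_A+x_B+x_C)/3, (y_A+y_B+y_C)/3)
= (((-26.5)+13.3+10.5)/3, (29+2.5+2.1)/3)
= (-0.9, 11.2)

(-0.9, 11.2)


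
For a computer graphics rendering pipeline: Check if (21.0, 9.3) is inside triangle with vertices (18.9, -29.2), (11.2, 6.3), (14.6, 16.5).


Cross products: AB x AP = -371, BC x BP = -89.76, CA x CP = 261.52
All same sign? no

No, outside


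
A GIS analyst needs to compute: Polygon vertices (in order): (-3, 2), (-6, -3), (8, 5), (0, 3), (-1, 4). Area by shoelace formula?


Shoelace sum: ((-3)*(-3) - (-6)*2) + ((-6)*5 - 8*(-3)) + (8*3 - 0*5) + (0*4 - (-1)*3) + ((-1)*2 - (-3)*4)
= 52
Area = |52|/2 = 26

26


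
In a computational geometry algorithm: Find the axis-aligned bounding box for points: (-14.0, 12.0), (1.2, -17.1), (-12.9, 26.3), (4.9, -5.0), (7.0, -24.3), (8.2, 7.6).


x range: [-14, 8.2]
y range: [-24.3, 26.3]
Bounding box: (-14,-24.3) to (8.2,26.3)

(-14,-24.3) to (8.2,26.3)


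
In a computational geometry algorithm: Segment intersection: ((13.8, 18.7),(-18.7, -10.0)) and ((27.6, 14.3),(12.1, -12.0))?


Cross products: d1=-431.14, d2=-841.04, d3=539.06, d4=948.96
d1*d2 < 0 and d3*d4 < 0? no

No, they don't intersect


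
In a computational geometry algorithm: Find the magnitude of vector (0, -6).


|u| = sqrt(0^2 + (-6)^2) = sqrt(36) = 6

6


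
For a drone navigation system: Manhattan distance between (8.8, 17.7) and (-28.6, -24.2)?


|8.8-(-28.6)| + |17.7-(-24.2)| = 37.4 + 41.9 = 79.3

79.3


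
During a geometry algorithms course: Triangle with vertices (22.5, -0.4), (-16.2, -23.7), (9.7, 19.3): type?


Side lengths squared: AB^2=2040.58, BC^2=2519.81, CA^2=551.93
Sorted: [551.93, 2040.58, 2519.81]
By sides: Scalene, By angles: Acute

Scalene, Acute


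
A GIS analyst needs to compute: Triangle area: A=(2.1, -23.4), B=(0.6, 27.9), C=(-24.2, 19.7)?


Area = |x_A(y_B-y_C) + x_B(y_C-y_A) + x_C(y_A-y_B)|/2
= |17.22 + 25.86 + 1241.46|/2
= 1284.54/2 = 642.27

642.27


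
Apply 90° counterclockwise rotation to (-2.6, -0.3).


90° CCW: (x,y) -> (-y, x)
(-2.6,-0.3) -> (0.3, -2.6)

(0.3, -2.6)


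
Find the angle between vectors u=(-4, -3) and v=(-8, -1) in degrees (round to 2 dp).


u.v = 35, |u| = sqrt(25) = 5, |v| = sqrt(65) = 8.0623
cos(theta) = u.v/(|u||v|) = 35/sqrt(1625) = 0.868243
theta = acos(0.868243) = 29.74 degrees

29.74 degrees


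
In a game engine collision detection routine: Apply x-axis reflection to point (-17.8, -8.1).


Reflection over x-axis: (x,y) -> (x,-y)
(-17.8, -8.1) -> (-17.8, 8.1)

(-17.8, 8.1)


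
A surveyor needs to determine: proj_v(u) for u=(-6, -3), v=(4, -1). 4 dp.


u.v = -21, |v| = sqrt(17) = 4.1231
Scalar projection = u.v / |v| = -21 / sqrt(17) = -5.0932

-5.0932


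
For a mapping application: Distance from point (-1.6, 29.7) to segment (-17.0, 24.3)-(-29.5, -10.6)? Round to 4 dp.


Project P onto AB: t = 0 (clamped to [0,1])
Closest point on segment: (-17, 24.3)
Distance: 16.3193

16.3193


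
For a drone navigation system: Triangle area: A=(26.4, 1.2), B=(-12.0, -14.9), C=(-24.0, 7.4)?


Area = |x_A(y_B-y_C) + x_B(y_C-y_A) + x_C(y_A-y_B)|/2
= |(-588.72) + (-74.4) + (-386.4)|/2
= 1049.52/2 = 524.76

524.76


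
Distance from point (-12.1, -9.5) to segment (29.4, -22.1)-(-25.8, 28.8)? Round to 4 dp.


Project P onto AB: t = 0.5201 (clamped to [0,1])
Closest point on segment: (0.6915, 4.3721)
Distance: 18.8695

18.8695


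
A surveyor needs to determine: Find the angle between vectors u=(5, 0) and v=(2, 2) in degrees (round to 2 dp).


u.v = 10, |u| = sqrt(25) = 5, |v| = sqrt(8) = 2.8284
cos(theta) = u.v/(|u||v|) = 10/sqrt(200) = 0.707107
theta = acos(0.707107) = 45 degrees

45 degrees


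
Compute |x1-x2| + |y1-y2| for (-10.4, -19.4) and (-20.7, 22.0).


|(-10.4)-(-20.7)| + |(-19.4)-22| = 10.3 + 41.4 = 51.7

51.7


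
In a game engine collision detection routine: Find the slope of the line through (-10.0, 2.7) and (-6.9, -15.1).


slope = (y2-y1)/(x2-x1) = ((-15.1)-2.7)/((-6.9)-(-10)) = (-17.8)/3.1 = -5.7419

-5.7419


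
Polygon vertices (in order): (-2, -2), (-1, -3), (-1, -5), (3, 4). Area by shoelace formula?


Shoelace sum: ((-2)*(-3) - (-1)*(-2)) + ((-1)*(-5) - (-1)*(-3)) + ((-1)*4 - 3*(-5)) + (3*(-2) - (-2)*4)
= 19
Area = |19|/2 = 9.5

9.5


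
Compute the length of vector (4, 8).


|u| = sqrt(4^2 + 8^2) = sqrt(80) = 8.9443

8.9443


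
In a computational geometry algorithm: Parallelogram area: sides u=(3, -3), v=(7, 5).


|u x v| = |3*5 - (-3)*7|
= |15 - (-21)| = 36

36


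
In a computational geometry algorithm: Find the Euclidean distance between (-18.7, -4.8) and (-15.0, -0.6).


dx=3.7, dy=4.2
d^2 = 3.7^2 + 4.2^2 = 31.33
d = sqrt(31.33) = 5.5973

5.5973


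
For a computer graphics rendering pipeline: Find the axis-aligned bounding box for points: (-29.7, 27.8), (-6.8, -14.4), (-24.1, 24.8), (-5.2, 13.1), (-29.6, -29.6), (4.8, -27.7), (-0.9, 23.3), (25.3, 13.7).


x range: [-29.7, 25.3]
y range: [-29.6, 27.8]
Bounding box: (-29.7,-29.6) to (25.3,27.8)

(-29.7,-29.6) to (25.3,27.8)


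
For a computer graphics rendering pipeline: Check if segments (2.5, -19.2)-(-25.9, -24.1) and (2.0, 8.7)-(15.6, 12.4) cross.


Cross products: d1=-381.29, d2=-342.85, d3=-794.81, d4=-833.25
d1*d2 < 0 and d3*d4 < 0? no

No, they don't intersect


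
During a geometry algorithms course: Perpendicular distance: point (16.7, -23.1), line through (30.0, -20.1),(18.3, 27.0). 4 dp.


|cross product| = 661.53
|line direction| = sqrt(2355.3) = 48.5314
Distance = 661.53/sqrt(2355.3) = 13.631

13.631


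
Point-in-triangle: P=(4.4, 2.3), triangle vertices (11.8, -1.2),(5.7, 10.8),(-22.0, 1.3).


Cross products: AB x AP = 67.45, BC x BP = 223.1, CA x CP = 99.8
All same sign? yes

Yes, inside


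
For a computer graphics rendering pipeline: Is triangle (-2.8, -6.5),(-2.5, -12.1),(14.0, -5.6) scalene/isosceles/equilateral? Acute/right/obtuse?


Side lengths squared: AB^2=31.45, BC^2=314.5, CA^2=283.05
Sorted: [31.45, 283.05, 314.5]
By sides: Scalene, By angles: Right

Scalene, Right


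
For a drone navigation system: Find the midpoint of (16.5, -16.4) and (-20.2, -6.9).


M = ((16.5+(-20.2))/2, ((-16.4)+(-6.9))/2)
= (-1.85, -11.65)

(-1.85, -11.65)


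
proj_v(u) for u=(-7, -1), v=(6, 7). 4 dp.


u.v = -49, |v| = sqrt(85) = 9.2195
Scalar projection = u.v / |v| = -49 / sqrt(85) = -5.3148

-5.3148


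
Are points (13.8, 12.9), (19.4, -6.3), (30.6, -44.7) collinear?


Cross product: (19.4-13.8)*((-44.7)-12.9) - ((-6.3)-12.9)*(30.6-13.8)
= 0

Yes, collinear


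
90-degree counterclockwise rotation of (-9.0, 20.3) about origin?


90° CCW: (x,y) -> (-y, x)
(-9,20.3) -> (-20.3, -9)

(-20.3, -9)


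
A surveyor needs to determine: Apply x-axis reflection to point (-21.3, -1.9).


Reflection over x-axis: (x,y) -> (x,-y)
(-21.3, -1.9) -> (-21.3, 1.9)

(-21.3, 1.9)


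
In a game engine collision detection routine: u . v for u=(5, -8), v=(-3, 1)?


u . v = u_x*v_x + u_y*v_y = 5*(-3) + (-8)*1
= (-15) + (-8) = -23

-23


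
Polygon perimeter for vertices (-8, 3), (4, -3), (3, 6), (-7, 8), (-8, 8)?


Sides: (-8, 3)->(4, -3): sqrt(180) = 13.416408, (4, -3)->(3, 6): sqrt(82) = 9.055385, (3, 6)->(-7, 8): sqrt(104) = 10.198039, (-7, 8)->(-8, 8): sqrt(1) = 1, (-8, 8)->(-8, 3): sqrt(25) = 5
Sum = 38.669832
Perimeter = 38.6698

38.6698


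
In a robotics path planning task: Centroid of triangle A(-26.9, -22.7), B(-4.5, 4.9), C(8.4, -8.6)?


Centroid = ((x_A+x_B+x_C)/3, (y_A+y_B+y_C)/3)
= (((-26.9)+(-4.5)+8.4)/3, ((-22.7)+4.9+(-8.6))/3)
= (-7.6667, -8.8)

(-7.6667, -8.8)


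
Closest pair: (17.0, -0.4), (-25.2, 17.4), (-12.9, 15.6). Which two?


d(P0,P1) = 45.8004, d(P0,P2) = 33.9118, d(P1,P2) = 12.431
Closest: P1 and P2

Closest pair: (-25.2, 17.4) and (-12.9, 15.6), distance = 12.431


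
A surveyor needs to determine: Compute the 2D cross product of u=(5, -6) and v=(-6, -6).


u x v = u_x*v_y - u_y*v_x = 5*(-6) - (-6)*(-6)
= (-30) - 36 = -66

-66


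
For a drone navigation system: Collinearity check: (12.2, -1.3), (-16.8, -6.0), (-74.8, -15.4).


Cross product: ((-16.8)-12.2)*((-15.4)-(-1.3)) - ((-6)-(-1.3))*((-74.8)-12.2)
= 0

Yes, collinear


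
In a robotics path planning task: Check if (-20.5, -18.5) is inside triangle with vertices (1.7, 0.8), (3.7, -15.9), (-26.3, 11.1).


Cross products: AB x AP = -409.34, BC x BP = 731.4, CA x CP = -769.06
All same sign? no

No, outside


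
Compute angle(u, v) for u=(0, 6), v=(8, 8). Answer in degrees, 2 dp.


u.v = 48, |u| = sqrt(36) = 6, |v| = sqrt(128) = 11.3137
cos(theta) = u.v/(|u||v|) = 48/sqrt(4608) = 0.707107
theta = acos(0.707107) = 45 degrees

45 degrees


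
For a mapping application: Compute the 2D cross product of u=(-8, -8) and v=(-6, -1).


u x v = u_x*v_y - u_y*v_x = (-8)*(-1) - (-8)*(-6)
= 8 - 48 = -40

-40


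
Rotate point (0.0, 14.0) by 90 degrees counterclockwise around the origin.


90° CCW: (x,y) -> (-y, x)
(0,14) -> (-14, 0)

(-14, 0)


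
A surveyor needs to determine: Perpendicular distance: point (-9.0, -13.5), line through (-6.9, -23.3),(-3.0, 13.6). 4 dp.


|cross product| = 115.71
|line direction| = sqrt(1376.82) = 37.1055
Distance = 115.71/sqrt(1376.82) = 3.1184

3.1184


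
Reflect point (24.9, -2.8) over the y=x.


Reflection over y=x: (x,y) -> (y,x)
(24.9, -2.8) -> (-2.8, 24.9)

(-2.8, 24.9)


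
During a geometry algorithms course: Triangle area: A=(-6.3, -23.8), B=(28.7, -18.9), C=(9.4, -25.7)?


Area = |x_A(y_B-y_C) + x_B(y_C-y_A) + x_C(y_A-y_B)|/2
= |(-42.84) + (-54.53) + (-46.06)|/2
= 143.43/2 = 71.715

71.715


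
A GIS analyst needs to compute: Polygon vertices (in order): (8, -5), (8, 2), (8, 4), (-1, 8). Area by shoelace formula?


Shoelace sum: (8*2 - 8*(-5)) + (8*4 - 8*2) + (8*8 - (-1)*4) + ((-1)*(-5) - 8*8)
= 81
Area = |81|/2 = 40.5

40.5


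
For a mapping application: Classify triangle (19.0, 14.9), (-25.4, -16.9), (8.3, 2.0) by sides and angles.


Side lengths squared: AB^2=2982.6, BC^2=1492.9, CA^2=280.9
Sorted: [280.9, 1492.9, 2982.6]
By sides: Scalene, By angles: Obtuse

Scalene, Obtuse


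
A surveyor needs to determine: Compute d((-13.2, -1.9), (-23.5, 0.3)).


dx=-10.3, dy=2.2
d^2 = (-10.3)^2 + 2.2^2 = 110.93
d = sqrt(110.93) = 10.5323

10.5323


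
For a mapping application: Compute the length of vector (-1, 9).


|u| = sqrt((-1)^2 + 9^2) = sqrt(82) = 9.0554

9.0554


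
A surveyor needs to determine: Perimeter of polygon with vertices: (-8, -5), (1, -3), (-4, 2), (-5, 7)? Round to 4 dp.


Sides: (-8, -5)->(1, -3): sqrt(85) = 9.219544, (1, -3)->(-4, 2): sqrt(50) = 7.071068, (-4, 2)->(-5, 7): sqrt(26) = 5.09902, (-5, 7)->(-8, -5): sqrt(153) = 12.369317
Sum = 33.758949
Perimeter = 33.7589

33.7589


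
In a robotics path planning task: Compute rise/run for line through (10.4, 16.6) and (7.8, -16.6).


slope = (y2-y1)/(x2-x1) = ((-16.6)-16.6)/(7.8-10.4) = (-33.2)/(-2.6) = 12.7692

12.7692


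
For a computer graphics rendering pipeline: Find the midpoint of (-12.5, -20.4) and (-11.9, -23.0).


M = (((-12.5)+(-11.9))/2, ((-20.4)+(-23))/2)
= (-12.2, -21.7)

(-12.2, -21.7)


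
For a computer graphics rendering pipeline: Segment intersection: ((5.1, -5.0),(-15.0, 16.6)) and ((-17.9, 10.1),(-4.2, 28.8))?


Cross products: d1=-636.97, d2=34.82, d3=193.29, d4=-478.5
d1*d2 < 0 and d3*d4 < 0? yes

Yes, they intersect


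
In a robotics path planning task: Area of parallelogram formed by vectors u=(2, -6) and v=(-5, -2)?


|u x v| = |2*(-2) - (-6)*(-5)|
= |(-4) - 30| = 34

34


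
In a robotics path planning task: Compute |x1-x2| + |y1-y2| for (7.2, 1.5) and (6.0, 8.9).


|7.2-6| + |1.5-8.9| = 1.2 + 7.4 = 8.6

8.6


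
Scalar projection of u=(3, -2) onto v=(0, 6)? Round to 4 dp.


u.v = -12, |v| = sqrt(36) = 6
Scalar projection = u.v / |v| = -12 / sqrt(36) = -2

-2


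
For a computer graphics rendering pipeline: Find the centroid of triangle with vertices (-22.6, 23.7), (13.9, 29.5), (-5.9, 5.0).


Centroid = ((x_A+x_B+x_C)/3, (y_A+y_B+y_C)/3)
= (((-22.6)+13.9+(-5.9))/3, (23.7+29.5+5)/3)
= (-4.8667, 19.4)

(-4.8667, 19.4)


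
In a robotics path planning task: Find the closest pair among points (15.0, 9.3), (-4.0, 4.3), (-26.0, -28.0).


d(P0,P1) = 19.6469, d(P0,P2) = 55.4282, d(P1,P2) = 39.0806
Closest: P0 and P1

Closest pair: (15.0, 9.3) and (-4.0, 4.3), distance = 19.6469


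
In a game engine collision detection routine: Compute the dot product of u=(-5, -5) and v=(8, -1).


u . v = u_x*v_x + u_y*v_y = (-5)*8 + (-5)*(-1)
= (-40) + 5 = -35

-35


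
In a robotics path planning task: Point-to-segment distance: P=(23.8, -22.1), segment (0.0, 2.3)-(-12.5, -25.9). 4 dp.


Project P onto AB: t = 0.4105 (clamped to [0,1])
Closest point on segment: (-5.1312, -9.2759)
Distance: 31.646

31.646


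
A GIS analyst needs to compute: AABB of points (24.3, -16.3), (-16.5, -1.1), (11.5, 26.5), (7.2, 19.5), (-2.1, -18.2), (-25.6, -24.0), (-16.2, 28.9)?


x range: [-25.6, 24.3]
y range: [-24, 28.9]
Bounding box: (-25.6,-24) to (24.3,28.9)

(-25.6,-24) to (24.3,28.9)


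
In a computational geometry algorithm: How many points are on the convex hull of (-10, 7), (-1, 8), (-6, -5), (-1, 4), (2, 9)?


Convex hull vertices (CCW): (-10, 7), (-6, -5), (2, 9)
Count = 3

3


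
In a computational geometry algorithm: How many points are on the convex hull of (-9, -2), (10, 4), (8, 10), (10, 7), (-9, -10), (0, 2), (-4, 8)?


Convex hull vertices (CCW): (-9, -10), (10, 4), (10, 7), (8, 10), (-4, 8), (-9, -2)
Count = 6

6


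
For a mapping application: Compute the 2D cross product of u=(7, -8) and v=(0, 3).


u x v = u_x*v_y - u_y*v_x = 7*3 - (-8)*0
= 21 - 0 = 21

21


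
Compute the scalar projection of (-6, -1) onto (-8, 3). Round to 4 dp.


u.v = 45, |v| = sqrt(73) = 8.544
Scalar projection = u.v / |v| = 45 / sqrt(73) = 5.2669

5.2669


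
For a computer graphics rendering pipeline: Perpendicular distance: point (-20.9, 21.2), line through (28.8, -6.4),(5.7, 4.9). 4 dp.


|cross product| = 75.95
|line direction| = sqrt(661.3) = 25.7158
Distance = 75.95/sqrt(661.3) = 2.9534

2.9534


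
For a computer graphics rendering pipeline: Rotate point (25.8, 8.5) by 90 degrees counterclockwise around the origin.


90° CCW: (x,y) -> (-y, x)
(25.8,8.5) -> (-8.5, 25.8)

(-8.5, 25.8)


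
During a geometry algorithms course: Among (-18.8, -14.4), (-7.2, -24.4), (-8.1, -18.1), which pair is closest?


d(P0,P1) = 15.3154, d(P0,P2) = 11.3217, d(P1,P2) = 6.364
Closest: P1 and P2

Closest pair: (-7.2, -24.4) and (-8.1, -18.1), distance = 6.364


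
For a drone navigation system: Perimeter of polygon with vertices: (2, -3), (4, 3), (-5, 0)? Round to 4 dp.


Sides: (2, -3)->(4, 3): sqrt(40) = 6.324555, (4, 3)->(-5, 0): sqrt(90) = 9.486833, (-5, 0)->(2, -3): sqrt(58) = 7.615773
Sum = 23.427161
Perimeter = 23.4272

23.4272


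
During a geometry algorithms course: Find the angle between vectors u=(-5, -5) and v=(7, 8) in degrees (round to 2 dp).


u.v = -75, |u| = sqrt(50) = 7.0711, |v| = sqrt(113) = 10.6301
cos(theta) = u.v/(|u||v|) = -75/sqrt(5650) = -0.997785
theta = acos(-0.997785) = 176.19 degrees

176.19 degrees


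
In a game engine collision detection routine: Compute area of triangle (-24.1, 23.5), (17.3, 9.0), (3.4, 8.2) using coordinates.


Area = |x_A(y_B-y_C) + x_B(y_C-y_A) + x_C(y_A-y_B)|/2
= |(-19.28) + (-264.69) + 49.3|/2
= 234.67/2 = 117.335

117.335


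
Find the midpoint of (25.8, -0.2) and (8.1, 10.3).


M = ((25.8+8.1)/2, ((-0.2)+10.3)/2)
= (16.95, 5.05)

(16.95, 5.05)


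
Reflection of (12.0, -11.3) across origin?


Reflection over origin: (x,y) -> (-x,-y)
(12, -11.3) -> (-12, 11.3)

(-12, 11.3)


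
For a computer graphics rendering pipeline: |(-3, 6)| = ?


|u| = sqrt((-3)^2 + 6^2) = sqrt(45) = 6.7082

6.7082


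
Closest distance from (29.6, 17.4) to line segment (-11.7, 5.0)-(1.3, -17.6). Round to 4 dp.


Project P onto AB: t = 0.3776 (clamped to [0,1])
Closest point on segment: (-6.7915, -3.5332)
Distance: 41.9826

41.9826


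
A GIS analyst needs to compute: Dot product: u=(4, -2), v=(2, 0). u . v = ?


u . v = u_x*v_x + u_y*v_y = 4*2 + (-2)*0
= 8 + 0 = 8

8


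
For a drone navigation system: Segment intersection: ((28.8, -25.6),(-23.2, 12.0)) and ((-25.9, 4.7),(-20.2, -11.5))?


Cross products: d1=713.43, d2=85.35, d3=481.12, d4=1109.2
d1*d2 < 0 and d3*d4 < 0? no

No, they don't intersect


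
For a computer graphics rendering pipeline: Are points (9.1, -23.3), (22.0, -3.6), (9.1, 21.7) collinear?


Cross product: (22-9.1)*(21.7-(-23.3)) - ((-3.6)-(-23.3))*(9.1-9.1)
= 580.5

No, not collinear


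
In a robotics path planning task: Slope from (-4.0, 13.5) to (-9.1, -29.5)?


slope = (y2-y1)/(x2-x1) = ((-29.5)-13.5)/((-9.1)-(-4)) = (-43)/(-5.1) = 8.4314

8.4314


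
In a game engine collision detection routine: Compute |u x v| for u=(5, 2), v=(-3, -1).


|u x v| = |5*(-1) - 2*(-3)|
= |(-5) - (-6)| = 1

1


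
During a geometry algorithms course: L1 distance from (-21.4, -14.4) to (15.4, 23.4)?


|(-21.4)-15.4| + |(-14.4)-23.4| = 36.8 + 37.8 = 74.6

74.6


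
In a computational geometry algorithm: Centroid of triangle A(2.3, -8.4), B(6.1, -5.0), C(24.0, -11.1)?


Centroid = ((x_A+x_B+x_C)/3, (y_A+y_B+y_C)/3)
= ((2.3+6.1+24)/3, ((-8.4)+(-5)+(-11.1))/3)
= (10.8, -8.1667)

(10.8, -8.1667)


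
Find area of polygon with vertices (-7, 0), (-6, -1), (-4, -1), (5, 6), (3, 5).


Shoelace sum: ((-7)*(-1) - (-6)*0) + ((-6)*(-1) - (-4)*(-1)) + ((-4)*6 - 5*(-1)) + (5*5 - 3*6) + (3*0 - (-7)*5)
= 32
Area = |32|/2 = 16

16


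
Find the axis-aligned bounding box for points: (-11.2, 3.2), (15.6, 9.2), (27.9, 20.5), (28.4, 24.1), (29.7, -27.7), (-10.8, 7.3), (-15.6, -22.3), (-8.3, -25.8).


x range: [-15.6, 29.7]
y range: [-27.7, 24.1]
Bounding box: (-15.6,-27.7) to (29.7,24.1)

(-15.6,-27.7) to (29.7,24.1)


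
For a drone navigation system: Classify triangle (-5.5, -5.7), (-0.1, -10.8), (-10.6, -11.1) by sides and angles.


Side lengths squared: AB^2=55.17, BC^2=110.34, CA^2=55.17
Sorted: [55.17, 55.17, 110.34]
By sides: Isosceles, By angles: Right

Isosceles, Right


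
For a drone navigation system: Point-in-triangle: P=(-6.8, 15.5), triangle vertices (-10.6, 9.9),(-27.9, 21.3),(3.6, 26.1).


Cross products: AB x AP = -140.2, BC x BP = -283.98, CA x CP = -17.96
All same sign? yes

Yes, inside


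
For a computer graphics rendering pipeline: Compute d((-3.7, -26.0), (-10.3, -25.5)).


dx=-6.6, dy=0.5
d^2 = (-6.6)^2 + 0.5^2 = 43.81
d = sqrt(43.81) = 6.6189

6.6189


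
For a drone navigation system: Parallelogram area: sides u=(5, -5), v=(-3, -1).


|u x v| = |5*(-1) - (-5)*(-3)|
= |(-5) - 15| = 20

20


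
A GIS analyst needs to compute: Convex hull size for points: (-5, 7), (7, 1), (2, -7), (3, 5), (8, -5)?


Convex hull vertices (CCW): (-5, 7), (2, -7), (8, -5), (7, 1), (3, 5)
Count = 5

5


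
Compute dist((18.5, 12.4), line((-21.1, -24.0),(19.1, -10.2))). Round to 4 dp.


|cross product| = 916.8
|line direction| = sqrt(1806.48) = 42.5027
Distance = 916.8/sqrt(1806.48) = 21.5704

21.5704


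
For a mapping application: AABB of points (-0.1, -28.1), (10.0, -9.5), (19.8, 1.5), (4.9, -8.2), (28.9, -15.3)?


x range: [-0.1, 28.9]
y range: [-28.1, 1.5]
Bounding box: (-0.1,-28.1) to (28.9,1.5)

(-0.1,-28.1) to (28.9,1.5)


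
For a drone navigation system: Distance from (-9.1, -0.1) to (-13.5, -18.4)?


dx=-4.4, dy=-18.3
d^2 = (-4.4)^2 + (-18.3)^2 = 354.25
d = sqrt(354.25) = 18.8215

18.8215


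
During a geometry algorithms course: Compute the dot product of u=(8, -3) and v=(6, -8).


u . v = u_x*v_x + u_y*v_y = 8*6 + (-3)*(-8)
= 48 + 24 = 72

72


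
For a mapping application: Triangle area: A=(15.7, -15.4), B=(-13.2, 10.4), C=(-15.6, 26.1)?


Area = |x_A(y_B-y_C) + x_B(y_C-y_A) + x_C(y_A-y_B)|/2
= |(-246.49) + (-547.8) + 402.48|/2
= 391.81/2 = 195.905

195.905


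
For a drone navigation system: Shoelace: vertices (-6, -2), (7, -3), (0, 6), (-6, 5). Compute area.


Shoelace sum: ((-6)*(-3) - 7*(-2)) + (7*6 - 0*(-3)) + (0*5 - (-6)*6) + ((-6)*(-2) - (-6)*5)
= 152
Area = |152|/2 = 76

76


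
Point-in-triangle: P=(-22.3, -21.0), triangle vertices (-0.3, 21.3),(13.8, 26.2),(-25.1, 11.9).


Cross products: AB x AP = -488.63, BC x BP = 1319.85, CA x CP = -842.24
All same sign? no

No, outside


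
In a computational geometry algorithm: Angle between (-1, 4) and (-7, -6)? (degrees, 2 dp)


u.v = -17, |u| = sqrt(17) = 4.1231, |v| = sqrt(85) = 9.2195
cos(theta) = u.v/(|u||v|) = -17/sqrt(1445) = -0.447214
theta = acos(-0.447214) = 116.57 degrees

116.57 degrees


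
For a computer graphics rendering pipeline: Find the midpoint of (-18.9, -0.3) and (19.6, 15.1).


M = (((-18.9)+19.6)/2, ((-0.3)+15.1)/2)
= (0.35, 7.4)

(0.35, 7.4)


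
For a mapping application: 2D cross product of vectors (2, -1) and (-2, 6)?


u x v = u_x*v_y - u_y*v_x = 2*6 - (-1)*(-2)
= 12 - 2 = 10

10


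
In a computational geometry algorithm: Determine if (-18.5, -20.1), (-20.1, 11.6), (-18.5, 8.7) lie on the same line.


Cross product: ((-20.1)-(-18.5))*(8.7-(-20.1)) - (11.6-(-20.1))*((-18.5)-(-18.5))
= -46.08

No, not collinear


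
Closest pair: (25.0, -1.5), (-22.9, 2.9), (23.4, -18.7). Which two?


d(P0,P1) = 48.1017, d(P0,P2) = 17.2743, d(P1,P2) = 51.0906
Closest: P0 and P2

Closest pair: (25.0, -1.5) and (23.4, -18.7), distance = 17.2743


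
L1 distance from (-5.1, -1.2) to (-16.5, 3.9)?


|(-5.1)-(-16.5)| + |(-1.2)-3.9| = 11.4 + 5.1 = 16.5

16.5


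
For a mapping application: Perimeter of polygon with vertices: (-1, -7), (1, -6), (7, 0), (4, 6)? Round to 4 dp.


Sides: (-1, -7)->(1, -6): sqrt(5) = 2.236068, (1, -6)->(7, 0): sqrt(72) = 8.485281, (7, 0)->(4, 6): sqrt(45) = 6.708204, (4, 6)->(-1, -7): sqrt(194) = 13.928388
Sum = 31.357941
Perimeter = 31.3579

31.3579


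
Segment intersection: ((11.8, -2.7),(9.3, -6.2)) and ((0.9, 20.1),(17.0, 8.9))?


Cross products: d1=-245, d2=-329.35, d3=-95.15, d4=-10.8
d1*d2 < 0 and d3*d4 < 0? no

No, they don't intersect


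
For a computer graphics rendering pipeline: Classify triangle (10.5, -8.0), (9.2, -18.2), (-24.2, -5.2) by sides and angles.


Side lengths squared: AB^2=105.73, BC^2=1284.56, CA^2=1211.93
Sorted: [105.73, 1211.93, 1284.56]
By sides: Scalene, By angles: Acute

Scalene, Acute


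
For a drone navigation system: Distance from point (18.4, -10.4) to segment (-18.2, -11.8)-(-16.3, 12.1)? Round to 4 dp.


Project P onto AB: t = 0.1792 (clamped to [0,1])
Closest point on segment: (-17.8595, -7.5174)
Distance: 36.3739

36.3739


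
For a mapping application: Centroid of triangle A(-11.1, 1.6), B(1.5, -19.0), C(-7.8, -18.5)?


Centroid = ((x_A+x_B+x_C)/3, (y_A+y_B+y_C)/3)
= (((-11.1)+1.5+(-7.8))/3, (1.6+(-19)+(-18.5))/3)
= (-5.8, -11.9667)

(-5.8, -11.9667)


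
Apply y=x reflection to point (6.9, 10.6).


Reflection over y=x: (x,y) -> (y,x)
(6.9, 10.6) -> (10.6, 6.9)

(10.6, 6.9)


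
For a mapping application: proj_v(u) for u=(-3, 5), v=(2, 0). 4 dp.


u.v = -6, |v| = sqrt(4) = 2
Scalar projection = u.v / |v| = -6 / sqrt(4) = -3

-3


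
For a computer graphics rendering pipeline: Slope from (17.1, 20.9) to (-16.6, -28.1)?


slope = (y2-y1)/(x2-x1) = ((-28.1)-20.9)/((-16.6)-17.1) = (-49)/(-33.7) = 1.454

1.454


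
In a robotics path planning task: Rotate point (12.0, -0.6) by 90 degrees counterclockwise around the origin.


90° CCW: (x,y) -> (-y, x)
(12,-0.6) -> (0.6, 12)

(0.6, 12)


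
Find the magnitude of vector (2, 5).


|u| = sqrt(2^2 + 5^2) = sqrt(29) = 5.3852

5.3852


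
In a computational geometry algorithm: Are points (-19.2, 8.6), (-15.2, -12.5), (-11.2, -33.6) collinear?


Cross product: ((-15.2)-(-19.2))*((-33.6)-8.6) - ((-12.5)-8.6)*((-11.2)-(-19.2))
= 0

Yes, collinear


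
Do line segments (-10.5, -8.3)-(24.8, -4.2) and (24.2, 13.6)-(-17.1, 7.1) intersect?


Cross products: d1=678.92, d2=739.04, d3=630.8, d4=570.68
d1*d2 < 0 and d3*d4 < 0? no

No, they don't intersect


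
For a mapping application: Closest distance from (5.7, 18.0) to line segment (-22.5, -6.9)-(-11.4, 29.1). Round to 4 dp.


Project P onto AB: t = 0.8522 (clamped to [0,1])
Closest point on segment: (-13.0408, 23.7784)
Distance: 19.6114

19.6114


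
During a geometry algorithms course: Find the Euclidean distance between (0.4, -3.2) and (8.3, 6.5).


dx=7.9, dy=9.7
d^2 = 7.9^2 + 9.7^2 = 156.5
d = sqrt(156.5) = 12.51

12.51


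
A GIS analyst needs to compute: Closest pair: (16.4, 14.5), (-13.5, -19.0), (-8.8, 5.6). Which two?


d(P0,P1) = 44.9028, d(P0,P2) = 26.7255, d(P1,P2) = 25.045
Closest: P1 and P2

Closest pair: (-13.5, -19.0) and (-8.8, 5.6), distance = 25.045


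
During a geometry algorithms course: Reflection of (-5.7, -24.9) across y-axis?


Reflection over y-axis: (x,y) -> (-x,y)
(-5.7, -24.9) -> (5.7, -24.9)

(5.7, -24.9)


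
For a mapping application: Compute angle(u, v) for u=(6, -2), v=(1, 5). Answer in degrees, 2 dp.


u.v = -4, |u| = sqrt(40) = 6.3246, |v| = sqrt(26) = 5.099
cos(theta) = u.v/(|u||v|) = -4/sqrt(1040) = -0.124035
theta = acos(-0.124035) = 97.13 degrees

97.13 degrees


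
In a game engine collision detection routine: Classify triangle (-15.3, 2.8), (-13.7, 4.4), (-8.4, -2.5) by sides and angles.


Side lengths squared: AB^2=5.12, BC^2=75.7, CA^2=75.7
Sorted: [5.12, 75.7, 75.7]
By sides: Isosceles, By angles: Acute

Isosceles, Acute


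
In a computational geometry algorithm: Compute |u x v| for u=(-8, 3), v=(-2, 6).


|u x v| = |(-8)*6 - 3*(-2)|
= |(-48) - (-6)| = 42

42


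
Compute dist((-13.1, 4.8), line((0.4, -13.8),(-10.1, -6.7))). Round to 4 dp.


|cross product| = 99.45
|line direction| = sqrt(160.66) = 12.6752
Distance = 99.45/sqrt(160.66) = 7.846

7.846


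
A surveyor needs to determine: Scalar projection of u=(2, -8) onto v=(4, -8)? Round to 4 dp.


u.v = 72, |v| = sqrt(80) = 8.9443
Scalar projection = u.v / |v| = 72 / sqrt(80) = 8.0498

8.0498


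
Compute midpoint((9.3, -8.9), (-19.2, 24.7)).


M = ((9.3+(-19.2))/2, ((-8.9)+24.7)/2)
= (-4.95, 7.9)

(-4.95, 7.9)


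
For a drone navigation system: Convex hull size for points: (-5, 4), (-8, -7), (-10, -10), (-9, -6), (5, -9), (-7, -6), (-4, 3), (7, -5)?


Convex hull vertices (CCW): (-10, -10), (5, -9), (7, -5), (-5, 4), (-9, -6)
Count = 5

5


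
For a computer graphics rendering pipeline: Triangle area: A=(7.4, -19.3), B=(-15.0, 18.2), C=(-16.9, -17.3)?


Area = |x_A(y_B-y_C) + x_B(y_C-y_A) + x_C(y_A-y_B)|/2
= |262.7 + (-30) + 633.75|/2
= 866.45/2 = 433.225

433.225


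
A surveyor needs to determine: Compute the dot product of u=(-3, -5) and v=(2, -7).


u . v = u_x*v_x + u_y*v_y = (-3)*2 + (-5)*(-7)
= (-6) + 35 = 29

29


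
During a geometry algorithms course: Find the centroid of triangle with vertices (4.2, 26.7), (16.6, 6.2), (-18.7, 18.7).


Centroid = ((x_A+x_B+x_C)/3, (y_A+y_B+y_C)/3)
= ((4.2+16.6+(-18.7))/3, (26.7+6.2+18.7)/3)
= (0.7, 17.2)

(0.7, 17.2)


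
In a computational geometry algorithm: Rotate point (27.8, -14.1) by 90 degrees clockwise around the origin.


90° CW: (x,y) -> (y, -x)
(27.8,-14.1) -> (-14.1, -27.8)

(-14.1, -27.8)


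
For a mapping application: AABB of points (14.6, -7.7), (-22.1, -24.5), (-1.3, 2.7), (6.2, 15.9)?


x range: [-22.1, 14.6]
y range: [-24.5, 15.9]
Bounding box: (-22.1,-24.5) to (14.6,15.9)

(-22.1,-24.5) to (14.6,15.9)
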